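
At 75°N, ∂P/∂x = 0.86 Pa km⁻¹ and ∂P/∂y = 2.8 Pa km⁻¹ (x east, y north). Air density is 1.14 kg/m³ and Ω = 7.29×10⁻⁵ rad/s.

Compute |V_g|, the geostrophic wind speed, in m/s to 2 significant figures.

Coriolis parameter at 75°N:
f = 2Ω sin φ = 2 × 7.29×10⁻⁵ × sin 75° = 1.41×10⁻⁴ s⁻¹
Component geostrophic relations (x east, y north):
u_g = −(1/(fρ)) ∂P/∂y,  v_g = (1/(fρ)) ∂P/∂x
u_g = −(2.8×10⁻³)/(1.41×10⁻⁴ × 1.14) = −17.4 m/s;  v_g = (0.86×10⁻³)/(1.41×10⁻⁴ × 1.14) = 5.36 m/s
|V_g| = √(u_g² + v_g²) = 18.2 m/s

18 m/s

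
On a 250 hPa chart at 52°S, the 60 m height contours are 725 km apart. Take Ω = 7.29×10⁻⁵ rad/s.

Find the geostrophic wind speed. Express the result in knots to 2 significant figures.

Coriolis parameter at 52°S:
f = 2Ω sin φ = 2 × 7.29×10⁻⁵ × sin 52° = 1.15×10⁻⁴ s⁻¹
Height gradient: |∂Z/∂n| = 60 m / 725000 m = 8.28×10⁻⁵
On a pressure surface, geostrophic balance gives V_g = (g/f)|∂Z/∂n|:
V_g = 9.81 × 8.28×10⁻⁵ / 1.15×10⁻⁴ = 7.07 m/s
Converting: 7.07 m/s × 1.944 = 14 knots

14 knots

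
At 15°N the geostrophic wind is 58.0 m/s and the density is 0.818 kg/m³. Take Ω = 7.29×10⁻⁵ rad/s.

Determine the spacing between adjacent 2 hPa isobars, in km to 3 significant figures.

Coriolis parameter at 15°N:
f = 2Ω sin φ = 2 × 7.29×10⁻⁵ × sin 15° = 3.77×10⁻⁵ s⁻¹
Geostrophic balance rearranged: |∂P/∂n| = f ρ V_g
|∂P/∂n| = 3.77×10⁻⁵ × 0.818 × 58.0 = 1.79×10⁻³ Pa/m
Isobar spacing: Δn = ΔP/|∂P/∂n| = 200 Pa / 1.79×10⁻³ Pa/m = 111711 m ≈ 112 km

112 km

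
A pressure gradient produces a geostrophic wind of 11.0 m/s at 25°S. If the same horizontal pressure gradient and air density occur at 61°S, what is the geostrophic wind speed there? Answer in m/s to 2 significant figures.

With the same pressure gradient and density, V_g ∝ 1/f ∝ 1/sin φ.
V₂ = V₁ · sin φ₁ / sin φ₂ = 11.0 × sin 25° / sin 61°
V₂ = 11.0 × 0.4226/0.8746 = 5.3 m/s

5.3 m/s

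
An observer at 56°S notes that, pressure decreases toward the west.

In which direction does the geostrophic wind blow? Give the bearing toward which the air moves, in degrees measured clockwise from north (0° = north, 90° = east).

180°

The pressure-gradient force points toward the west (bearing 270°).
Geostrophic balance: in the Southern Hemisphere the Coriolis force deflects motion to the left, so the geostrophic wind blows 90° to the left of the pressure-gradient force (low pressure on the right).
Rotating 270° by 90° counterclockwise gives 180° — the wind blows toward the south.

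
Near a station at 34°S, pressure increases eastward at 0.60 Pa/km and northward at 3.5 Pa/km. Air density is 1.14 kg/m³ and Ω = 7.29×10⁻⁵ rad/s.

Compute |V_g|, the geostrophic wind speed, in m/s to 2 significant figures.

38 m/s

Coriolis parameter at 34°S:
f = 2Ω sin φ = 2 × 7.29×10⁻⁵ × sin 34° = 8.15×10⁻⁵ s⁻¹
In the Southern Hemisphere f is negative: f = −8.15×10⁻⁵ s⁻¹.
Component geostrophic relations (x east, y north):
u_g = −(1/(fρ)) ∂P/∂y,  v_g = (1/(fρ)) ∂P/∂x
u_g = −(3.5×10⁻³)/(−8.15×10⁻⁵ × 1.14) = 37.7 m/s;  v_g = (0.60×10⁻³)/(−8.15×10⁻⁵ × 1.14) = −6.46 m/s
|V_g| = √(u_g² + v_g²) = 38.2 m/s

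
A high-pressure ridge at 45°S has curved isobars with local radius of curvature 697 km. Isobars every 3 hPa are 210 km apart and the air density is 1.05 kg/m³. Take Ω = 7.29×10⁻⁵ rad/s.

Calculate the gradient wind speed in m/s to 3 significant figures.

Coriolis parameter at 45°S:
f = 2Ω sin φ = 2 × 7.29×10⁻⁵ × sin 45° = 1.03×10⁻⁴ s⁻¹
Pressure gradient: |∂P/∂n| = 300 Pa / 210000 m = 1.43×10⁻³ Pa/m
Geostrophic speed: V_g = |∂P/∂n|/(fρ) = 1.43×10⁻³/(1.03×10⁻⁴ × 1.05) = 13.2 m/s
Around a high, pressure-gradient force acts outward with centrifugal, so Coriolis balances both:
fV = (1/ρ)|∂P/∂n| + V²/R  →  V² − fR·V + fR·V_g = 0
With fR = 1.03×10⁻⁴ × 697×10³ m = 71.9 m/s:
V = [fR − √((fR)² − 4 fR V_g)]/2 = [71.9 − √(71.9² − 4×71.9×13.2)]/2 = 17.4 m/s
Supergeostrophic (V > V_g = 13.2 m/s), as expected around a high.

17.4 m/s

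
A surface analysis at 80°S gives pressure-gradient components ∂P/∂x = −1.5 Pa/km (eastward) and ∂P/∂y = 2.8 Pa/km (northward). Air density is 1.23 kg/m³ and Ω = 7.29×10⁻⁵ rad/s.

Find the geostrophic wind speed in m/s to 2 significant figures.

Coriolis parameter at 80°S:
f = 2Ω sin φ = 2 × 7.29×10⁻⁵ × sin 80° = 1.44×10⁻⁴ s⁻¹
In the Southern Hemisphere f is negative: f = −1.44×10⁻⁴ s⁻¹.
Component geostrophic relations (x east, y north):
u_g = −(1/(fρ)) ∂P/∂y,  v_g = (1/(fρ)) ∂P/∂x
u_g = −(2.8×10⁻³)/(−1.44×10⁻⁴ × 1.23) = 15.9 m/s;  v_g = (−1.5×10⁻³)/(−1.44×10⁻⁴ × 1.23) = 8.49 m/s
|V_g| = √(u_g² + v_g²) = 18.0 m/s

18 m/s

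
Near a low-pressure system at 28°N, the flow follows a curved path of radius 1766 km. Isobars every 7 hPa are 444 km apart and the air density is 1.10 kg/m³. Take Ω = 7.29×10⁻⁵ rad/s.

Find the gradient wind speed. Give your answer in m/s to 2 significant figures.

18 m/s

Coriolis parameter at 28°N:
f = 2Ω sin φ = 2 × 7.29×10⁻⁵ × sin 28° = 6.84×10⁻⁵ s⁻¹
Pressure gradient: |∂P/∂n| = 700 Pa / 444000 m = 1.58×10⁻³ Pa/m
Geostrophic speed: V_g = |∂P/∂n|/(fρ) = 1.58×10⁻³/(6.84×10⁻⁵ × 1.10) = 20.9 m/s
Around a low, centrifugal force acts outward with Coriolis, so pressure-gradient force balances both:
(1/ρ)|∂P/∂n| = fV + V²/R  →  V² + fR·V − fR·V_g = 0
With fR = 6.84×10⁻⁵ × 1766×10³ m = 121 m/s:
V = [−fR + √((fR)² + 4 fR V_g)]/2 = [−121 + √(121² + 4×121×20.9)]/2 = 18.2 m/s
Subgeostrophic (V < V_g = 20.9 m/s), as expected around a low.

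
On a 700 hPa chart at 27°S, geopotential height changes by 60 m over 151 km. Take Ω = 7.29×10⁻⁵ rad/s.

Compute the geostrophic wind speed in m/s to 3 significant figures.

58.9 m/s

Coriolis parameter at 27°S:
f = 2Ω sin φ = 2 × 7.29×10⁻⁵ × sin 27° = 6.62×10⁻⁵ s⁻¹
Height gradient: |∂Z/∂n| = 60 m / 151000 m = 3.97×10⁻⁴
On a pressure surface, geostrophic balance gives V_g = (g/f)|∂Z/∂n|:
V_g = 9.81 × 3.97×10⁻⁴ / 6.62×10⁻⁵ = 58.9 m/s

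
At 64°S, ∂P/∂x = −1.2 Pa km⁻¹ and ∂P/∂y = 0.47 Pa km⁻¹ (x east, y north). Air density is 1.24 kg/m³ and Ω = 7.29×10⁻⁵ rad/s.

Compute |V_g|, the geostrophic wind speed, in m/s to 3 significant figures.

7.93 m/s

Coriolis parameter at 64°S:
f = 2Ω sin φ = 2 × 7.29×10⁻⁵ × sin 64° = 1.31×10⁻⁴ s⁻¹
In the Southern Hemisphere f is negative: f = −1.31×10⁻⁴ s⁻¹.
Component geostrophic relations (x east, y north):
u_g = −(1/(fρ)) ∂P/∂y,  v_g = (1/(fρ)) ∂P/∂x
u_g = −(0.47×10⁻³)/(−1.31×10⁻⁴ × 1.24) = 2.89 m/s;  v_g = (−1.2×10⁻³)/(−1.31×10⁻⁴ × 1.24) = 7.38 m/s
|V_g| = √(u_g² + v_g²) = 7.93 m/s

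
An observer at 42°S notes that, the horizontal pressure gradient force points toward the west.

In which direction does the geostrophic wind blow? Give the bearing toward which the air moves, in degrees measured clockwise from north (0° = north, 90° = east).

The pressure-gradient force points toward the west (bearing 270°).
Geostrophic balance: in the Southern Hemisphere the Coriolis force deflects motion to the left, so the geostrophic wind blows 90° to the left of the pressure-gradient force (low pressure on the right).
Rotating 270° by 90° counterclockwise gives 180° — the wind blows toward the south.

180°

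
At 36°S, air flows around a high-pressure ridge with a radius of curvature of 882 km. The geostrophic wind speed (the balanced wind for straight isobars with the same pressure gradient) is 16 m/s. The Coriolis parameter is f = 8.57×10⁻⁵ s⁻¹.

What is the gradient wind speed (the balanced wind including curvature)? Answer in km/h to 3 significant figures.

Around a high, pressure-gradient force acts outward with centrifugal, so Coriolis balances both:
fV = (1/ρ)|∂P/∂n| + V²/R  →  V² − fR·V + fR·V_g = 0
With fR = 8.57×10⁻⁵ × 882×10³ m = 75.6 m/s:
V = [fR − √((fR)² − 4 fR V_g)]/2 = [75.6 − √(75.6² − 4×75.6×16)]/2 = 23 m/s
Supergeostrophic (V > V_g = 16 m/s), as expected around a high.
Converting: 23 m/s × 3.6 = 82.8 km/h

82.8 km/h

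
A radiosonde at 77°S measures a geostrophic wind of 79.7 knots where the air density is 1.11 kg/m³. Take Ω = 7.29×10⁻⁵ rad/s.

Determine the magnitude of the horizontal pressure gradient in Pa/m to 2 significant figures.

6.5×10⁻³ Pa/m

Coriolis parameter at 77°S:
f = 2Ω sin φ = 2 × 7.29×10⁻⁵ × sin 77° = 1.42×10⁻⁴ s⁻¹
Wind speed in SI: 79.7 knots = 41.0 m/s
Geostrophic balance rearranged: |∂P/∂n| = f ρ V_g
|∂P/∂n| = 1.42×10⁻⁴ × 1.11 × 41.0 = 6.47×10⁻³ Pa/m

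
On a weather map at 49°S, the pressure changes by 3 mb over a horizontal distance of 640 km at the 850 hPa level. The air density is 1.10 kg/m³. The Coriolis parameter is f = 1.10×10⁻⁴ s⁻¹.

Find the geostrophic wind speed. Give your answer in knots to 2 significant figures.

7.5 knots

Pressure gradient: |∂P/∂n| = 300 Pa / 640000 m = 4.69×10⁻⁴ Pa/m
Geostrophic balance (pressure-gradient force = Coriolis force):
V_g = (1/(fρ)) |∂P/∂n| = 4.69×10⁻⁴ / (1.10×10⁻⁴ × 1.10) = 3.87 m/s
Converting: 3.87 m/s × 1.944 = 7.5 knots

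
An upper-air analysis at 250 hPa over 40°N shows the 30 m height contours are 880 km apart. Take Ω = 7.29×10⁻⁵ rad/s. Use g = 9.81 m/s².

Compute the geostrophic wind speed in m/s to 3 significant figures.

Coriolis parameter at 40°N:
f = 2Ω sin φ = 2 × 7.29×10⁻⁵ × sin 40° = 9.37×10⁻⁵ s⁻¹
Height gradient: |∂Z/∂n| = 30 m / 880000 m = 3.41×10⁻⁵
On a pressure surface, geostrophic balance gives V_g = (g/f)|∂Z/∂n|:
V_g = 9.81 × 3.41×10⁻⁵ / 9.37×10⁻⁵ = 3.57 m/s

3.57 m/s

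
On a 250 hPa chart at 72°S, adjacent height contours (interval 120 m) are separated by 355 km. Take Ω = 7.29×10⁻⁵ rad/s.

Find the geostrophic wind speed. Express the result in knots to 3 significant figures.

Coriolis parameter at 72°S:
f = 2Ω sin φ = 2 × 7.29×10⁻⁵ × sin 72° = 1.39×10⁻⁴ s⁻¹
Height gradient: |∂Z/∂n| = 120 m / 355000 m = 3.38×10⁻⁴
On a pressure surface, geostrophic balance gives V_g = (g/f)|∂Z/∂n|:
V_g = 9.81 × 3.38×10⁻⁴ / 1.39×10⁻⁴ = 23.9 m/s
Converting: 23.9 m/s × 1.944 = 46.5 knots

46.5 knots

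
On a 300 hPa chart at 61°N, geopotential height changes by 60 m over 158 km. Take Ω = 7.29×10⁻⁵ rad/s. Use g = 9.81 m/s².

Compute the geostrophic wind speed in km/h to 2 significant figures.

110 km/h

Coriolis parameter at 61°N:
f = 2Ω sin φ = 2 × 7.29×10⁻⁵ × sin 61° = 1.28×10⁻⁴ s⁻¹
Height gradient: |∂Z/∂n| = 60 m / 158000 m = 3.80×10⁻⁴
On a pressure surface, geostrophic balance gives V_g = (g/f)|∂Z/∂n|:
V_g = 9.81 × 3.80×10⁻⁴ / 1.28×10⁻⁴ = 29.2 m/s
Converting: 29.2 m/s × 3.6 = 110 km/h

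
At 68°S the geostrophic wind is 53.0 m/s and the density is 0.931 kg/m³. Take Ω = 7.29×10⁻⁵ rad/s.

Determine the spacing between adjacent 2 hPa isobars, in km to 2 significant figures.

Coriolis parameter at 68°S:
f = 2Ω sin φ = 2 × 7.29×10⁻⁵ × sin 68° = 1.35×10⁻⁴ s⁻¹
Geostrophic balance rearranged: |∂P/∂n| = f ρ V_g
|∂P/∂n| = 1.35×10⁻⁴ × 0.931 × 53.0 = 6.67×10⁻³ Pa/m
Isobar spacing: Δn = ΔP/|∂P/∂n| = 200 Pa / 6.67×10⁻³ Pa/m = 29983 m ≈ 30 km

30 km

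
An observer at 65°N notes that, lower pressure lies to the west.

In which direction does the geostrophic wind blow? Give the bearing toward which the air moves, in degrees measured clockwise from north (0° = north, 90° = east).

The pressure-gradient force points toward the west (bearing 270°).
Geostrophic balance: in the Northern Hemisphere the Coriolis force deflects motion to the right, so the geostrophic wind blows 90° to the right of the pressure-gradient force (low pressure on the left).
Rotating 270° by 90° clockwise gives 000° — the wind blows toward the north.

000°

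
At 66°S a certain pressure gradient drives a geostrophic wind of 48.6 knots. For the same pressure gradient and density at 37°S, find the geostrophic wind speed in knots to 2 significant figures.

With the same pressure gradient and density, V_g ∝ 1/f ∝ 1/sin φ.
V₂ = V₁ · sin φ₁ / sin φ₂ = 48.6 × sin 66° / sin 37°
V₂ = 48.6 × 0.9135/0.6018 = 74 knots

74 knots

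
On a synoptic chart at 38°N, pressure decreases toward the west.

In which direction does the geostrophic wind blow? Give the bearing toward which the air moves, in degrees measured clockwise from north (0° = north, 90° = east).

The pressure-gradient force points toward the west (bearing 270°).
Geostrophic balance: in the Northern Hemisphere the Coriolis force deflects motion to the right, so the geostrophic wind blows 90° to the right of the pressure-gradient force (low pressure on the left).
Rotating 270° by 90° clockwise gives 000° — the wind blows toward the north.

000°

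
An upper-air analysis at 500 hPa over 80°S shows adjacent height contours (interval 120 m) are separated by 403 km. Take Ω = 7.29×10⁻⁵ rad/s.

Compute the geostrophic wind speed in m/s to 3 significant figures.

20.3 m/s

Coriolis parameter at 80°S:
f = 2Ω sin φ = 2 × 7.29×10⁻⁵ × sin 80° = 1.44×10⁻⁴ s⁻¹
Height gradient: |∂Z/∂n| = 120 m / 403000 m = 2.98×10⁻⁴
On a pressure surface, geostrophic balance gives V_g = (g/f)|∂Z/∂n|:
V_g = 9.81 × 2.98×10⁻⁴ / 1.44×10⁻⁴ = 20.3 m/s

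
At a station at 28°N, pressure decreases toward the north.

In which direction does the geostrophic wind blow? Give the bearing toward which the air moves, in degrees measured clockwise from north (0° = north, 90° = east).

090°

The pressure-gradient force points toward the north (bearing 000°).
Geostrophic balance: in the Northern Hemisphere the Coriolis force deflects motion to the right, so the geostrophic wind blows 90° to the right of the pressure-gradient force (low pressure on the left).
Rotating 000° by 90° clockwise gives 090° — the wind blows toward the east.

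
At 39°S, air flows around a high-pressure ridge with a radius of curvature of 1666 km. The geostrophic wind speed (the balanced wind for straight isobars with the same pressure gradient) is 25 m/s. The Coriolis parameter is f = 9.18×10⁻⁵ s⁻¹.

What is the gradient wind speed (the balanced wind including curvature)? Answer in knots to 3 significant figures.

61.2 knots

Around a high, pressure-gradient force acts outward with centrifugal, so Coriolis balances both:
fV = (1/ρ)|∂P/∂n| + V²/R  →  V² − fR·V + fR·V_g = 0
With fR = 9.18×10⁻⁵ × 1666×10³ m = 153 m/s:
V = [fR − √((fR)² − 4 fR V_g)]/2 = [153 − √(153² − 4×153×25)]/2 = 31.5 m/s
Supergeostrophic (V > V_g = 25 m/s), as expected around a high.
Converting: 31.5 m/s × 1.944 = 61.2 knots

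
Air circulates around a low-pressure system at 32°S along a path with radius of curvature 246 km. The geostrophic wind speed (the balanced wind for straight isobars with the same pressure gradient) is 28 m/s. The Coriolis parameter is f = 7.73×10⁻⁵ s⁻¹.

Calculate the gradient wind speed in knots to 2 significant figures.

Around a low, centrifugal force acts outward with Coriolis, so pressure-gradient force balances both:
(1/ρ)|∂P/∂n| = fV + V²/R  →  V² + fR·V − fR·V_g = 0
With fR = 7.73×10⁻⁵ × 246×10³ m = 19.0 m/s:
V = [−fR + √((fR)² + 4 fR V_g)]/2 = [−19.0 + √(19.0² + 4×19.0×28)]/2 = 15.4 m/s
Subgeostrophic (V < V_g = 28 m/s), as expected around a low.
Converting: 15.4 m/s × 1.944 = 30 knots

30 knots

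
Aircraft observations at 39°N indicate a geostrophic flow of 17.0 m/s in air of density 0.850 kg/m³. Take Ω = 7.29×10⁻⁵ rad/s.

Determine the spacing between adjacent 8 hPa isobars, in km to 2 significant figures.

600 km

Coriolis parameter at 39°N:
f = 2Ω sin φ = 2 × 7.29×10⁻⁵ × sin 39° = 9.18×10⁻⁵ s⁻¹
Geostrophic balance rearranged: |∂P/∂n| = f ρ V_g
|∂P/∂n| = 9.18×10⁻⁵ × 0.850 × 17.0 = 1.33×10⁻³ Pa/m
Isobar spacing: Δn = ΔP/|∂P/∂n| = 800 Pa / 1.33×10⁻³ Pa/m = 603383 m ≈ 600 km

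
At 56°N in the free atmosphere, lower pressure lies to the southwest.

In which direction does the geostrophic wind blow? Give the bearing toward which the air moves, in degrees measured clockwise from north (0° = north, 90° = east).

315°

The pressure-gradient force points toward the southwest (bearing 225°).
Geostrophic balance: in the Northern Hemisphere the Coriolis force deflects motion to the right, so the geostrophic wind blows 90° to the right of the pressure-gradient force (low pressure on the left).
Rotating 225° by 90° clockwise gives 315° — the wind blows toward the northwest.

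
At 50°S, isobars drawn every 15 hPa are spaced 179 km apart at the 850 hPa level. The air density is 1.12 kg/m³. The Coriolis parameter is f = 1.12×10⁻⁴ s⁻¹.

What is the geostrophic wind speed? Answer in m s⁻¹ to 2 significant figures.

67 m s⁻¹

Pressure gradient: |∂P/∂n| = 1500 Pa / 179000 m = 8.38×10⁻³ Pa/m
Geostrophic balance (pressure-gradient force = Coriolis force):
V_g = (1/(fρ)) |∂P/∂n| = 8.38×10⁻³ / (1.12×10⁻⁴ × 1.12) = 66.8 m/s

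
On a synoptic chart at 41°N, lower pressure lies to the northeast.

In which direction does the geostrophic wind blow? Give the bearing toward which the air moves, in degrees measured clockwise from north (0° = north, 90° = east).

The pressure-gradient force points toward the northeast (bearing 045°).
Geostrophic balance: in the Northern Hemisphere the Coriolis force deflects motion to the right, so the geostrophic wind blows 90° to the right of the pressure-gradient force (low pressure on the left).
Rotating 045° by 90° clockwise gives 135° — the wind blows toward the southeast.

135°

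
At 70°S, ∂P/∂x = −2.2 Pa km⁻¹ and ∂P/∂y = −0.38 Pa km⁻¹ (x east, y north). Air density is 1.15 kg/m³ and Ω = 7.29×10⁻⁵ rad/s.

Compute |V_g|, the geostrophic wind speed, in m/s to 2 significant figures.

14 m/s

Coriolis parameter at 70°S:
f = 2Ω sin φ = 2 × 7.29×10⁻⁵ × sin 70° = 1.37×10⁻⁴ s⁻¹
In the Southern Hemisphere f is negative: f = −1.37×10⁻⁴ s⁻¹.
Component geostrophic relations (x east, y north):
u_g = −(1/(fρ)) ∂P/∂y,  v_g = (1/(fρ)) ∂P/∂x
u_g = −(−0.38×10⁻³)/(−1.37×10⁻⁴ × 1.15) = −2.41 m/s;  v_g = (−2.2×10⁻³)/(−1.37×10⁻⁴ × 1.15) = 14.0 m/s
|V_g| = √(u_g² + v_g²) = 14.2 m/s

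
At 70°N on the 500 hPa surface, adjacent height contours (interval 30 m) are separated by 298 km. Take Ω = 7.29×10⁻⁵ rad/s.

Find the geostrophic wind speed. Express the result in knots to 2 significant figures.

14 knots

Coriolis parameter at 70°N:
f = 2Ω sin φ = 2 × 7.29×10⁻⁵ × sin 70° = 1.37×10⁻⁴ s⁻¹
Height gradient: |∂Z/∂n| = 30 m / 298000 m = 1.01×10⁻⁴
On a pressure surface, geostrophic balance gives V_g = (g/f)|∂Z/∂n|:
V_g = 9.81 × 1.01×10⁻⁴ / 1.37×10⁻⁴ = 7.21 m/s
Converting: 7.21 m/s × 1.944 = 14 knots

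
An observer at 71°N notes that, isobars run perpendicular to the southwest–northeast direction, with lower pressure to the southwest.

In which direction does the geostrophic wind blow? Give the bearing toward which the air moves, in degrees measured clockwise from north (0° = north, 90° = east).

315°

The pressure-gradient force points toward the southwest (bearing 225°).
Geostrophic balance: in the Northern Hemisphere the Coriolis force deflects motion to the right, so the geostrophic wind blows 90° to the right of the pressure-gradient force (low pressure on the left).
Rotating 225° by 90° clockwise gives 315° — the wind blows toward the northwest.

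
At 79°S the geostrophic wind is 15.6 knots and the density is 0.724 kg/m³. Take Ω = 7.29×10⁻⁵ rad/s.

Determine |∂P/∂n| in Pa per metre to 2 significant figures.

Coriolis parameter at 79°S:
f = 2Ω sin φ = 2 × 7.29×10⁻⁵ × sin 79° = 1.43×10⁻⁴ s⁻¹
Wind speed in SI: 15.6 knots = 8.03 m/s
Geostrophic balance rearranged: |∂P/∂n| = f ρ V_g
|∂P/∂n| = 1.43×10⁻⁴ × 0.724 × 8.03 = 8.32×10⁻⁴ Pa/m

8.3×10⁻⁴ Pa/m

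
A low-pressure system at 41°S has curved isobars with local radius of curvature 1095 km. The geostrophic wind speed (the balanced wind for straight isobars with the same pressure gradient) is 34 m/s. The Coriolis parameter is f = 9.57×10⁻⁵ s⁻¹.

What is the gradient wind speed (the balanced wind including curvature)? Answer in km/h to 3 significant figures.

97.3 km/h

Around a low, centrifugal force acts outward with Coriolis, so pressure-gradient force balances both:
(1/ρ)|∂P/∂n| = fV + V²/R  →  V² + fR·V − fR·V_g = 0
With fR = 9.57×10⁻⁵ × 1095×10³ m = 105 m/s:
V = [−fR + √((fR)² + 4 fR V_g)]/2 = [−105 + √(105² + 4×105×34)]/2 = 27 m/s
Subgeostrophic (V < V_g = 34 m/s), as expected around a low.
Converting: 27 m/s × 3.6 = 97.3 km/h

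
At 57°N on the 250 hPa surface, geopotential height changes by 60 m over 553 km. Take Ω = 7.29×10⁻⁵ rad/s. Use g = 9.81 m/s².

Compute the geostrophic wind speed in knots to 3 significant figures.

16.9 knots

Coriolis parameter at 57°N:
f = 2Ω sin φ = 2 × 7.29×10⁻⁵ × sin 57° = 1.22×10⁻⁴ s⁻¹
Height gradient: |∂Z/∂n| = 60 m / 553000 m = 1.08×10⁻⁴
On a pressure surface, geostrophic balance gives V_g = (g/f)|∂Z/∂n|:
V_g = 9.81 × 1.08×10⁻⁴ / 1.22×10⁻⁴ = 8.70 m/s
Converting: 8.70 m/s × 1.944 = 16.9 knots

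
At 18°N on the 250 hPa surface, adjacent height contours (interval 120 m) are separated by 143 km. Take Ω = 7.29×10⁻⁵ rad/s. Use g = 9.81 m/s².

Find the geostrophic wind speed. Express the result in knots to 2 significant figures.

Coriolis parameter at 18°N:
f = 2Ω sin φ = 2 × 7.29×10⁻⁵ × sin 18° = 4.51×10⁻⁵ s⁻¹
Height gradient: |∂Z/∂n| = 120 m / 143000 m = 8.39×10⁻⁴
On a pressure surface, geostrophic balance gives V_g = (g/f)|∂Z/∂n|:
V_g = 9.81 × 8.39×10⁻⁴ / 4.51×10⁻⁵ = 183 m/s
Converting: 183 m/s × 1.944 = 360 knots

360 knots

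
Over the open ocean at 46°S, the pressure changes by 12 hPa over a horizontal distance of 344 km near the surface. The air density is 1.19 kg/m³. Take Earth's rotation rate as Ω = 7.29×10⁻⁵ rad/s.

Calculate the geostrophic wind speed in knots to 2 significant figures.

Coriolis parameter at 46°S:
f = 2Ω sin φ = 2 × 7.29×10⁻⁵ × sin 46° = 1.05×10⁻⁴ s⁻¹
Pressure gradient: |∂P/∂n| = 1200 Pa / 344000 m = 3.49×10⁻³ Pa/m
Geostrophic balance (pressure-gradient force = Coriolis force):
V_g = (1/(fρ)) |∂P/∂n| = 3.49×10⁻³ / (1.05×10⁻⁴ × 1.19) = 28.0 m/s
Converting: 28.0 m/s × 1.944 = 54 knots

54 knots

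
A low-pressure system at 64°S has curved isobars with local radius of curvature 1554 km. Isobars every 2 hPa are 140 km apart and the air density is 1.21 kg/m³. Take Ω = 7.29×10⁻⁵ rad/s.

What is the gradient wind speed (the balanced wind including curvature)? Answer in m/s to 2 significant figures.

8.6 m/s

Coriolis parameter at 64°S:
f = 2Ω sin φ = 2 × 7.29×10⁻⁵ × sin 64° = 1.31×10⁻⁴ s⁻¹
Pressure gradient: |∂P/∂n| = 200 Pa / 140000 m = 1.43×10⁻³ Pa/m
Geostrophic speed: V_g = |∂P/∂n|/(fρ) = 1.43×10⁻³/(1.31×10⁻⁴ × 1.21) = 9.01 m/s
Around a low, centrifugal force acts outward with Coriolis, so pressure-gradient force balances both:
(1/ρ)|∂P/∂n| = fV + V²/R  →  V² + fR·V − fR·V_g = 0
With fR = 1.31×10⁻⁴ × 1554×10³ m = 204 m/s:
V = [−fR + √((fR)² + 4 fR V_g)]/2 = [−204 + √(204² + 4×204×9.01)]/2 = 8.64 m/s
Subgeostrophic (V < V_g = 9.01 m/s), as expected around a low.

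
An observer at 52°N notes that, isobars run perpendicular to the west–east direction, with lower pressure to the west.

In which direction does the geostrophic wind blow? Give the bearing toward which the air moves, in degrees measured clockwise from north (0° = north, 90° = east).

000°

The pressure-gradient force points toward the west (bearing 270°).
Geostrophic balance: in the Northern Hemisphere the Coriolis force deflects motion to the right, so the geostrophic wind blows 90° to the right of the pressure-gradient force (low pressure on the left).
Rotating 270° by 90° clockwise gives 000° — the wind blows toward the north.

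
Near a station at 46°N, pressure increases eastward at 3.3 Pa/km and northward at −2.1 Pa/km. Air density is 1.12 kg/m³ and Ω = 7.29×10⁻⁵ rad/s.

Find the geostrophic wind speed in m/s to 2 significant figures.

33 m/s

Coriolis parameter at 46°N:
f = 2Ω sin φ = 2 × 7.29×10⁻⁵ × sin 46° = 1.05×10⁻⁴ s⁻¹
Component geostrophic relations (x east, y north):
u_g = −(1/(fρ)) ∂P/∂y,  v_g = (1/(fρ)) ∂P/∂x
u_g = −(−2.1×10⁻³)/(1.05×10⁻⁴ × 1.12) = 17.9 m/s;  v_g = (3.3×10⁻³)/(1.05×10⁻⁴ × 1.12) = 28.1 m/s
|V_g| = √(u_g² + v_g²) = 33.3 m/s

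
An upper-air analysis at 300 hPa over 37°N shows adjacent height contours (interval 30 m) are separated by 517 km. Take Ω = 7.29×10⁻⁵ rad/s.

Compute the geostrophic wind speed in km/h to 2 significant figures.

23 km/h

Coriolis parameter at 37°N:
f = 2Ω sin φ = 2 × 7.29×10⁻⁵ × sin 37° = 8.77×10⁻⁵ s⁻¹
Height gradient: |∂Z/∂n| = 30 m / 517000 m = 5.80×10⁻⁵
On a pressure surface, geostrophic balance gives V_g = (g/f)|∂Z/∂n|:
V_g = 9.81 × 5.80×10⁻⁵ / 8.77×10⁻⁵ = 6.49 m/s
Converting: 6.49 m/s × 3.6 = 23 km/h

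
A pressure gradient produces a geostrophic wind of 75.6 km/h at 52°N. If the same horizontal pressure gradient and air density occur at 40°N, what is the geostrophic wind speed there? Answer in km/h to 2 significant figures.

With the same pressure gradient and density, V_g ∝ 1/f ∝ 1/sin φ.
V₂ = V₁ · sin φ₁ / sin φ₂ = 75.6 × sin 52° / sin 40°
V₂ = 75.6 × 0.7880/0.6428 = 93 km/h

93 km/h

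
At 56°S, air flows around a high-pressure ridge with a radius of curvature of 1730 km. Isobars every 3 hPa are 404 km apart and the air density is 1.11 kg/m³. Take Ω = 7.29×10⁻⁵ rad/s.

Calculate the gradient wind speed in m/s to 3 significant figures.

Coriolis parameter at 56°S:
f = 2Ω sin φ = 2 × 7.29×10⁻⁵ × sin 56° = 1.21×10⁻⁴ s⁻¹
Pressure gradient: |∂P/∂n| = 300 Pa / 404000 m = 7.43×10⁻⁴ Pa/m
Geostrophic speed: V_g = |∂P/∂n|/(fρ) = 7.43×10⁻⁴/(1.21×10⁻⁴ × 1.11) = 5.53 m/s
Around a high, pressure-gradient force acts outward with centrifugal, so Coriolis balances both:
fV = (1/ρ)|∂P/∂n| + V²/R  →  V² − fR·V + fR·V_g = 0
With fR = 1.21×10⁻⁴ × 1730×10³ m = 209 m/s:
V = [fR − √((fR)² − 4 fR V_g)]/2 = [209 − √(209² − 4×209×5.53)]/2 = 5.69 m/s
Supergeostrophic (V > V_g = 5.53 m/s), as expected around a high.

5.69 m/s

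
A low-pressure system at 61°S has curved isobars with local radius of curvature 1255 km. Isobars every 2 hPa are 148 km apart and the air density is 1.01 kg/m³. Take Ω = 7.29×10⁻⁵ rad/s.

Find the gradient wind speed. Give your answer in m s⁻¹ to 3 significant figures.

Coriolis parameter at 61°S:
f = 2Ω sin φ = 2 × 7.29×10⁻⁵ × sin 61° = 1.28×10⁻⁴ s⁻¹
Pressure gradient: |∂P/∂n| = 200 Pa / 148000 m = 1.35×10⁻³ Pa/m
Geostrophic speed: V_g = |∂P/∂n|/(fρ) = 1.35×10⁻³/(1.28×10⁻⁴ × 1.01) = 10.5 m/s
Around a low, centrifugal force acts outward with Coriolis, so pressure-gradient force balances both:
(1/ρ)|∂P/∂n| = fV + V²/R  →  V² + fR·V − fR·V_g = 0
With fR = 1.28×10⁻⁴ × 1255×10³ m = 160 m/s:
V = [−fR + √((fR)² + 4 fR V_g)]/2 = [−160 + √(160² + 4×160×10.5)]/2 = 9.88 m/s
Subgeostrophic (V < V_g = 10.5 m/s), as expected around a low.

9.88 m s⁻¹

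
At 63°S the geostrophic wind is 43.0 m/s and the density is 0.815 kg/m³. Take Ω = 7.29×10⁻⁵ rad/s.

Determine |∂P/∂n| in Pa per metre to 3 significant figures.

4.55×10⁻³ Pa/m

Coriolis parameter at 63°S:
f = 2Ω sin φ = 2 × 7.29×10⁻⁵ × sin 63° = 1.30×10⁻⁴ s⁻¹
Geostrophic balance rearranged: |∂P/∂n| = f ρ V_g
|∂P/∂n| = 1.30×10⁻⁴ × 0.815 × 43.0 = 4.55×10⁻³ Pa/m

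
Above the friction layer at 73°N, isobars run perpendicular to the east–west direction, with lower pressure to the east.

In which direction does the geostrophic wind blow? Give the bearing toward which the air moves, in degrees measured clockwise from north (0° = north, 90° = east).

180°

The pressure-gradient force points toward the east (bearing 090°).
Geostrophic balance: in the Northern Hemisphere the Coriolis force deflects motion to the right, so the geostrophic wind blows 90° to the right of the pressure-gradient force (low pressure on the left).
Rotating 090° by 90° clockwise gives 180° — the wind blows toward the south.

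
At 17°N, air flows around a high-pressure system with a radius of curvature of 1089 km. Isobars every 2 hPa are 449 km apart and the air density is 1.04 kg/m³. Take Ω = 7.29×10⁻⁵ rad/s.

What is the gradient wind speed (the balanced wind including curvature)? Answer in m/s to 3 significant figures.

Coriolis parameter at 17°N:
f = 2Ω sin φ = 2 × 7.29×10⁻⁵ × sin 17° = 4.26×10⁻⁵ s⁻¹
Pressure gradient: |∂P/∂n| = 200 Pa / 449000 m = 4.45×10⁻⁴ Pa/m
Geostrophic speed: V_g = |∂P/∂n|/(fρ) = 4.45×10⁻⁴/(4.26×10⁻⁵ × 1.04) = 10.0 m/s
Around a high, pressure-gradient force acts outward with centrifugal, so Coriolis balances both:
fV = (1/ρ)|∂P/∂n| + V²/R  →  V² − fR·V + fR·V_g = 0
With fR = 4.26×10⁻⁵ × 1089×10³ m = 46.4 m/s:
V = [fR − √((fR)² − 4 fR V_g)]/2 = [46.4 − √(46.4² − 4×46.4×10)]/2 = 14.7 m/s
Supergeostrophic (V > V_g = 10 m/s), as expected around a high.

14.7 m/s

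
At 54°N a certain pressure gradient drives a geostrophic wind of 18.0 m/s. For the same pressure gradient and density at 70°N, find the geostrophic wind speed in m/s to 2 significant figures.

With the same pressure gradient and density, V_g ∝ 1/f ∝ 1/sin φ.
V₂ = V₁ · sin φ₁ / sin φ₂ = 18.0 × sin 54° / sin 70°
V₂ = 18.0 × 0.8090/0.9397 = 15 m/s

15 m/s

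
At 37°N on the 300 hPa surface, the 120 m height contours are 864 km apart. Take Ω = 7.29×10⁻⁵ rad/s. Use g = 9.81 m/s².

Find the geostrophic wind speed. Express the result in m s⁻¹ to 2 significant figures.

16 m s⁻¹

Coriolis parameter at 37°N:
f = 2Ω sin φ = 2 × 7.29×10⁻⁵ × sin 37° = 8.77×10⁻⁵ s⁻¹
Height gradient: |∂Z/∂n| = 120 m / 864000 m = 1.39×10⁻⁴
On a pressure surface, geostrophic balance gives V_g = (g/f)|∂Z/∂n|:
V_g = 9.81 × 1.39×10⁻⁴ / 8.77×10⁻⁵ = 15.5 m/s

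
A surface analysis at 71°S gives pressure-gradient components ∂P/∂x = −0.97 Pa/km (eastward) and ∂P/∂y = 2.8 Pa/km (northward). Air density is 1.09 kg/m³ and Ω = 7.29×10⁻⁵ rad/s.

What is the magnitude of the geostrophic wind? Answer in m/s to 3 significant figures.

19.7 m/s

Coriolis parameter at 71°S:
f = 2Ω sin φ = 2 × 7.29×10⁻⁵ × sin 71° = 1.38×10⁻⁴ s⁻¹
In the Southern Hemisphere f is negative: f = −1.38×10⁻⁴ s⁻¹.
Component geostrophic relations (x east, y north):
u_g = −(1/(fρ)) ∂P/∂y,  v_g = (1/(fρ)) ∂P/∂x
u_g = −(2.8×10⁻³)/(−1.38×10⁻⁴ × 1.09) = 18.6 m/s;  v_g = (−0.97×10⁻³)/(−1.38×10⁻⁴ × 1.09) = 6.46 m/s
|V_g| = √(u_g² + v_g²) = 19.7 m/s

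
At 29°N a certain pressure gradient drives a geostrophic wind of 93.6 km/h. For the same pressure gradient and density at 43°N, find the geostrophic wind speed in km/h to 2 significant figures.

67 km/h

With the same pressure gradient and density, V_g ∝ 1/f ∝ 1/sin φ.
V₂ = V₁ · sin φ₁ / sin φ₂ = 93.6 × sin 29° / sin 43°
V₂ = 93.6 × 0.4848/0.6820 = 67 km/h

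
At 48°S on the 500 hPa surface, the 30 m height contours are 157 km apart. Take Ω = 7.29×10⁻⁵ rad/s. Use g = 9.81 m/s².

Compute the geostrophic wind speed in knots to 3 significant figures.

Coriolis parameter at 48°S:
f = 2Ω sin φ = 2 × 7.29×10⁻⁵ × sin 48° = 1.08×10⁻⁴ s⁻¹
Height gradient: |∂Z/∂n| = 30 m / 157000 m = 1.91×10⁻⁴
On a pressure surface, geostrophic balance gives V_g = (g/f)|∂Z/∂n|:
V_g = 9.81 × 1.91×10⁻⁴ / 1.08×10⁻⁴ = 17.3 m/s
Converting: 17.3 m/s × 1.944 = 33.6 knots

33.6 knots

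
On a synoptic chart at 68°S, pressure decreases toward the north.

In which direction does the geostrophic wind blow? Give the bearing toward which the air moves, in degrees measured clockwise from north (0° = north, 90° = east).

The pressure-gradient force points toward the north (bearing 000°).
Geostrophic balance: in the Southern Hemisphere the Coriolis force deflects motion to the left, so the geostrophic wind blows 90° to the left of the pressure-gradient force (low pressure on the right).
Rotating 000° by 90° counterclockwise gives 270° — the wind blows toward the west.

270°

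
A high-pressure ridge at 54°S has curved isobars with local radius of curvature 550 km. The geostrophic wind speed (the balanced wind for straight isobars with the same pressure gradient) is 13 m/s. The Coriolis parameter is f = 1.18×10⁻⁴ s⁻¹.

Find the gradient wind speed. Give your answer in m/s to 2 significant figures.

Around a high, pressure-gradient force acts outward with centrifugal, so Coriolis balances both:
fV = (1/ρ)|∂P/∂n| + V²/R  →  V² − fR·V + fR·V_g = 0
With fR = 1.18×10⁻⁴ × 550×10³ m = 64.9 m/s:
V = [fR − √((fR)² − 4 fR V_g)]/2 = [64.9 − √(64.9² − 4×64.9×13)]/2 = 18 m/s
Supergeostrophic (V > V_g = 13 m/s), as expected around a high.

18 m/s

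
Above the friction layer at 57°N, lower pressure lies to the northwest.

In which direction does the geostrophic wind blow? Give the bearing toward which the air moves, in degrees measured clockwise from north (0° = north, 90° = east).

The pressure-gradient force points toward the northwest (bearing 315°).
Geostrophic balance: in the Northern Hemisphere the Coriolis force deflects motion to the right, so the geostrophic wind blows 90° to the right of the pressure-gradient force (low pressure on the left).
Rotating 315° by 90° clockwise gives 045° — the wind blows toward the northeast.

045°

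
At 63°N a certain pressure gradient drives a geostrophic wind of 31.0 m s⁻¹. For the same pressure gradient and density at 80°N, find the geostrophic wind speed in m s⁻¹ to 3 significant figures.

With the same pressure gradient and density, V_g ∝ 1/f ∝ 1/sin φ.
V₂ = V₁ · sin φ₁ / sin φ₂ = 31.0 × sin 63° / sin 80°
V₂ = 31.0 × 0.8910/0.9848 = 28.0 m s⁻¹

28.0 m s⁻¹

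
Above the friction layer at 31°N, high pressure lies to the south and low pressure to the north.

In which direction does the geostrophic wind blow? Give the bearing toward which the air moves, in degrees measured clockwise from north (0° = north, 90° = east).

The pressure-gradient force points toward the north (bearing 000°).
Geostrophic balance: in the Northern Hemisphere the Coriolis force deflects motion to the right, so the geostrophic wind blows 90° to the right of the pressure-gradient force (low pressure on the left).
Rotating 000° by 90° clockwise gives 090° — the wind blows toward the east.

090°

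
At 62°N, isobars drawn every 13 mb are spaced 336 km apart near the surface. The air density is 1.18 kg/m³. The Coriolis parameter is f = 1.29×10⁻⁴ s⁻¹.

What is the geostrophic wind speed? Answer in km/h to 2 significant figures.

Pressure gradient: |∂P/∂n| = 1300 Pa / 336000 m = 3.87×10⁻³ Pa/m
Geostrophic balance (pressure-gradient force = Coriolis force):
V_g = (1/(fρ)) |∂P/∂n| = 3.87×10⁻³ / (1.29×10⁻⁴ × 1.18) = 25.4 m/s
Converting: 25.4 m/s × 3.6 = 92 km/h

92 km/h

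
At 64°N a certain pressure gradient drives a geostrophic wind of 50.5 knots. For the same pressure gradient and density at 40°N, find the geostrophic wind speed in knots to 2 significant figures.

71 knots

With the same pressure gradient and density, V_g ∝ 1/f ∝ 1/sin φ.
V₂ = V₁ · sin φ₁ / sin φ₂ = 50.5 × sin 64° / sin 40°
V₂ = 50.5 × 0.8988/0.6428 = 71 knots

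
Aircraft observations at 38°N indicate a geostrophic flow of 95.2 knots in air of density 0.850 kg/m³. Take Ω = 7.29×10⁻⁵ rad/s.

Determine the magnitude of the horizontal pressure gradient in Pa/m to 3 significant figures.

Coriolis parameter at 38°N:
f = 2Ω sin φ = 2 × 7.29×10⁻⁵ × sin 38° = 8.98×10⁻⁵ s⁻¹
Wind speed in SI: 95.2 knots = 49.0 m/s
Geostrophic balance rearranged: |∂P/∂n| = f ρ V_g
|∂P/∂n| = 8.98×10⁻⁵ × 0.850 × 49.0 = 3.74×10⁻³ Pa/m

3.74×10⁻³ Pa/m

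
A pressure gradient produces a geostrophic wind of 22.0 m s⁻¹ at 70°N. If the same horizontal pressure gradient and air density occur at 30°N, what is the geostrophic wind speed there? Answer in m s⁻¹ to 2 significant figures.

41 m s⁻¹

With the same pressure gradient and density, V_g ∝ 1/f ∝ 1/sin φ.
V₂ = V₁ · sin φ₁ / sin φ₂ = 22.0 × sin 70° / sin 30°
V₂ = 22.0 × 0.9397/0.5000 = 41 m s⁻¹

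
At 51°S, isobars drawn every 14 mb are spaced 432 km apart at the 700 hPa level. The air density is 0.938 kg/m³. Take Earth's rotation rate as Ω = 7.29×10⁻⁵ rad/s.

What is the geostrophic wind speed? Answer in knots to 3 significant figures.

Coriolis parameter at 51°S:
f = 2Ω sin φ = 2 × 7.29×10⁻⁵ × sin 51° = 1.13×10⁻⁴ s⁻¹
Pressure gradient: |∂P/∂n| = 1400 Pa / 432000 m = 3.24×10⁻³ Pa/m
Geostrophic balance (pressure-gradient force = Coriolis force):
V_g = (1/(fρ)) |∂P/∂n| = 3.24×10⁻³ / (1.13×10⁻⁴ × 0.938) = 30.5 m/s
Converting: 30.5 m/s × 1.944 = 59.3 knots

59.3 knots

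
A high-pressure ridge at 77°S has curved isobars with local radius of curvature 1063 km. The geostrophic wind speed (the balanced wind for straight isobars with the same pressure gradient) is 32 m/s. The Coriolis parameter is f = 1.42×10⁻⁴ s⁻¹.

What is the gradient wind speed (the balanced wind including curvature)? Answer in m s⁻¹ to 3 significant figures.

46.0 m s⁻¹

Around a high, pressure-gradient force acts outward with centrifugal, so Coriolis balances both:
fV = (1/ρ)|∂P/∂n| + V²/R  →  V² − fR·V + fR·V_g = 0
With fR = 1.42×10⁻⁴ × 1063×10³ m = 151 m/s:
V = [fR − √((fR)² − 4 fR V_g)]/2 = [151 − √(151² − 4×151×32)]/2 = 46 m/s
Supergeostrophic (V > V_g = 32 m/s), as expected around a high.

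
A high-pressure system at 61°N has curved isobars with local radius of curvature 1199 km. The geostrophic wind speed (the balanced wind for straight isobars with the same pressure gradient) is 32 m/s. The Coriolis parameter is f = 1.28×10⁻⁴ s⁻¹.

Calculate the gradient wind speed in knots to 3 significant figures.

88.4 knots

Around a high, pressure-gradient force acts outward with centrifugal, so Coriolis balances both:
fV = (1/ρ)|∂P/∂n| + V²/R  →  V² − fR·V + fR·V_g = 0
With fR = 1.28×10⁻⁴ × 1199×10³ m = 153 m/s:
V = [fR − √((fR)² − 4 fR V_g)]/2 = [153 − √(153² − 4×153×32)]/2 = 45.5 m/s
Supergeostrophic (V > V_g = 32 m/s), as expected around a high.
Converting: 45.5 m/s × 1.944 = 88.4 knots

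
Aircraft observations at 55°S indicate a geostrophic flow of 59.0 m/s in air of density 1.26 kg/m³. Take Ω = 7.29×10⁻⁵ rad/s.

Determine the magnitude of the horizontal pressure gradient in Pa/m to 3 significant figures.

Coriolis parameter at 55°S:
f = 2Ω sin φ = 2 × 7.29×10⁻⁵ × sin 55° = 1.19×10⁻⁴ s⁻¹
Geostrophic balance rearranged: |∂P/∂n| = f ρ V_g
|∂P/∂n| = 1.19×10⁻⁴ × 1.26 × 59.0 = 8.88×10⁻³ Pa/m

8.88×10⁻³ Pa/m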